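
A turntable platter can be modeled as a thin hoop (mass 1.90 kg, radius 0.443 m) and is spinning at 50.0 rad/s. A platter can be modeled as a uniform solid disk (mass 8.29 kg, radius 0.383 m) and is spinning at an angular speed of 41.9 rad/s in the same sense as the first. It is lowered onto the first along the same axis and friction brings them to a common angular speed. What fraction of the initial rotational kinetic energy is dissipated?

The coupling torques are internal; angular momentum about the shared axis is conserved.
Moments of inertia: I_A = (1.90)(0.443)² = 0.3729 kg·m²; I_B = ½(8.29)(0.383)² = 0.6080 kg·m².
Taking A's sense as positive: L = (0.3729)(50.0) + (0.6080)(41.9) = 44.12 kg·m²·rad/s.
Combined I = 0.3729 + 0.6080 = 0.9809 kg·m².
ω_f = L / I = 44.12 / 0.9809 = 44.98 rad/s.
KE_i = ½ΣIω² = 999.8 J; KE_f = ½(0.9809)(44.98)² = 992.2 J.
Fraction dissipated = (KE_i − KE_f)/KE_i = 0.007584.

fraction ≈ 0.00758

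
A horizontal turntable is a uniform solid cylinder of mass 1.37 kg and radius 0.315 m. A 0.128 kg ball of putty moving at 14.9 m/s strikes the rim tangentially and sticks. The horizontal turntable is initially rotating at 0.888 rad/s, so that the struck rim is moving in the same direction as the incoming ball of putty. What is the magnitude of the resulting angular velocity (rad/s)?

|ω_f| ≈ 8.20 rad/s

The axle reaction passes through the axle and exerts no torque about it; angular momentum about the axle is conserved through the impact.
I_p = ½(1.37)(0.315)² = 0.06797 kg·m². Taking the sense of the ball of putty's angular momentum as positive, L_{ball} = m v R = (0.128)(14.9)(0.315) = 0.6008 kg·m²/s.
L_i = +I_p ω_p + m v R = +(0.06797)(0.888) + 0.6008 = 0.6611 kg·m²/s.
After sticking, I_f = I_p + m R² = 0.06797 + (0.128)(0.315)² = 0.08067 kg·m².
ω_f = L_i / I_f = 0.6611 / 0.08067 = 8.195 rad/s.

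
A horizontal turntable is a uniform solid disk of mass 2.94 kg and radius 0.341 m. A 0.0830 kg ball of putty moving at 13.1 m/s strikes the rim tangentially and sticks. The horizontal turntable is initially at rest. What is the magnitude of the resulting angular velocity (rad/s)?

The axle reaction passes through the axle and exerts no torque about it; angular momentum about the axle is conserved through the impact.
I_p = ½(2.94)(0.341)² = 0.1709 kg·m². Taking the sense of the ball of putty's angular momentum as positive, L_{ball} = m v R = (0.0830)(13.1)(0.341) = 0.3708 kg·m²/s.
L_i = 0 + 0.3708 = 0.3708 kg·m²/s.
After sticking, I_f = I_p + m R² = 0.1709 + (0.0830)(0.341)² = 0.1806 kg·m².
ω_f = L_i / I_f = 0.3708 / 0.1806 = 2.053 rad/s.

|ω_f| ≈ 2.05 rad/s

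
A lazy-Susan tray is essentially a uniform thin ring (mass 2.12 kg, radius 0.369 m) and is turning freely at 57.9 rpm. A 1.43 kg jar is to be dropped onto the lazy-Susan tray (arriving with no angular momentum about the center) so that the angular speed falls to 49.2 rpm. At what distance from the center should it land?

The added mass arrives with no angular momentum about the center, and any external torque about the center is negligible, so the system's angular momentum is conserved.
I_p = (2.12)(0.369)² = 0.2887 kg·m².
I_p ω_i = (I_p + m r²) ω_f ⇒ m r² = I_p(ω_i/ω_f − 1) = 0.2887(57.9/49.2 − 1) = 0.05104 kg·m².
r = √(0.05104/1.43) = 0.1889 m.

r ≈ 0.189 m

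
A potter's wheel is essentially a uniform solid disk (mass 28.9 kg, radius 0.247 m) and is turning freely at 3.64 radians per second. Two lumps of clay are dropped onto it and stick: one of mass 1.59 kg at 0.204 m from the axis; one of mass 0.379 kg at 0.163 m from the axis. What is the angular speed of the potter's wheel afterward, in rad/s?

ω_f ≈ 3.35 rad/s

No external torque acts about the axis; L_before = L_after.
I_p = ½(28.9)(0.247)² = 0.8816 kg·m².
Added inertia Σmr² = (1.59)(0.204)² + (0.379)(0.163)² = 0.07624 kg·m²; I_f = 0.8816 + 0.07624 = 0.9578 kg·m².
ω_f = I_p ω_i / I_f = (0.8816)(3.64) / 0.9578 = 3.350 rad/s.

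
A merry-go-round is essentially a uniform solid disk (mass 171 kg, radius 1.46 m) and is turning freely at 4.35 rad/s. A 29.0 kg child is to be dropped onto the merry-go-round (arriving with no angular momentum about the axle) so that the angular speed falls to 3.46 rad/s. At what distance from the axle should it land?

r ≈ 1.27 m

The added mass arrives with no angular momentum about the axle, and any external torque about the axle is negligible, so the system's angular momentum is conserved.
I_p = ½(171)(1.46)² = 182.3 kg·m².
I_p ω_i = (I_p + m r²) ω_f ⇒ m r² = I_p(ω_i/ω_f − 1) = 182.3(4.35/3.46 − 1) = 46.88 kg·m².
r = √(46.88/29.0) = 1.271 m.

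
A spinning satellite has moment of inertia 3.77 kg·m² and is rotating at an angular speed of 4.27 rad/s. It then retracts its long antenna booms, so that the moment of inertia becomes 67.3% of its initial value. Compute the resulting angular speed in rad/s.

ω₂ ≈ 6.34 rad/s

Angular momentum about the spin axis is conserved since the torque about it is zero.
I₂ = 0.673 × 3.77 = 2.537 kg·m².
ω₂ = I₁ω₁ / I₂ = (3.770)(4.27 rad/s) / (2.537) = 6.345 rad/s.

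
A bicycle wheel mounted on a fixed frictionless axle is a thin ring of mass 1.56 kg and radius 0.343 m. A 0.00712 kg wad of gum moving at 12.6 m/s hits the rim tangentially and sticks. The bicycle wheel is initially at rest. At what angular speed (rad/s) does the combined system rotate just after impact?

The axle reaction passes through the axle and exerts no torque about it; angular momentum about the axle is conserved through the impact.
I_p = (1.56)(0.343)² = 0.1835 kg·m². Taking the sense of the wad of gum's angular momentum as positive, L_{wad} = m v R = (0.00712)(12.6)(0.343) = 0.03077 kg·m²/s.
L_i = 0 + 0.03077 = 0.03077 kg·m²/s.
After sticking, I_f = I_p + m R² = 0.1835 + (0.00712)(0.343)² = 0.1844 kg·m².
ω_f = L_i / I_f = 0.03077 / 0.1844 = 0.1669 rad/s.

|ω_f| ≈ 0.167 rad/s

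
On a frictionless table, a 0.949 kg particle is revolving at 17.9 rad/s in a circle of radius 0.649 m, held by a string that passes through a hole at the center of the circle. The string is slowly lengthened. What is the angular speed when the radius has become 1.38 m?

ω₂ ≈ 3.96 rad/s

No torque about the axis ⇒ m r₁² ω₁ = m r₂² ω₂.
ω₂ = ω₁ (r₁/r₂)² = (17.9)(0.649/1.38)² = 3.959 rad/s.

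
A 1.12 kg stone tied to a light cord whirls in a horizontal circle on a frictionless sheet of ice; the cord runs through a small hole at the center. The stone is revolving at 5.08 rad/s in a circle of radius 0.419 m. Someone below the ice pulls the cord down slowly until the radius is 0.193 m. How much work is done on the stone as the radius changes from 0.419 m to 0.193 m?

W ≈ 9.42 J

No torque about the axis ⇒ m r₁² ω₁ = m r₂² ω₂.
ω₂ = ω₁ (r₁/r₂)² = (5.08)(0.419/0.193)² = 23.94 rad/s.
W = ΔKE = ½m(v₂² − v₁²) = 9.421 J.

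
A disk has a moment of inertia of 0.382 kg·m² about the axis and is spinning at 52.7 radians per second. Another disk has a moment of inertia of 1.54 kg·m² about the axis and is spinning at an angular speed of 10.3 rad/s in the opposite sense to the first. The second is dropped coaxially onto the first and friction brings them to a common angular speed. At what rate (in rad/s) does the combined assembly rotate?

No external torque acts about the common axis, so total angular momentum is conserved.
Taking A's sense as positive: L = (0.3820)(52.7) − (1.540)(10.3) = 4.269 kg·m²·rad/s.
Combined I = 0.3820 + 1.540 = 1.922 kg·m².
ω_f = L / I = 4.269 / 1.922 = 2.221 rad/s.

|ω_f| ≈ 2.22 rad/s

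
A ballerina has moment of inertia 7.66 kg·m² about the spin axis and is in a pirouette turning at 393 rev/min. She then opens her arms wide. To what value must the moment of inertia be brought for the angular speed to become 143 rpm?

With no external torque about the axis, L is conserved: I₁ω₁ = I₂ω₂.
I₂ = I₁ω₁ / ω₂ = (7.66)(393) / (143) = 21.05 kg·m².

I₂ ≈ 21.1 kg·m²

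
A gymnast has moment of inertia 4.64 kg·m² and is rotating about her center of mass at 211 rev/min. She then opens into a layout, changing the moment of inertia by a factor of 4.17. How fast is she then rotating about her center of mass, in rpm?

ω₂ ≈ 50.6 rpm

With no external torque about the axis, L is conserved: I₁ω₁ = I₂ω₂.
I₂ = 4.17 × 4.64 = 19.35 kg·m².
ω₂ = I₁ω₁ / I₂ = (4.640)(211 rpm) / (19.35) = 50.60 rpm.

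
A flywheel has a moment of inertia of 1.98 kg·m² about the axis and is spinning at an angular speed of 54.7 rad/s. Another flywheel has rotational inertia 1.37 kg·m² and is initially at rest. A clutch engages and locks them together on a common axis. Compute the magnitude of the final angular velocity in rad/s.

No external torque acts about the common axis, so total angular momentum is conserved.
Taking A's sense as positive: L = (1.980)(54.7) = 108.3 kg·m²·rad/s.
Combined I = 1.980 + 1.370 = 3.350 kg·m².
ω_f = L / I = 108.3 / 3.350 = 32.33 rad/s.

|ω_f| ≈ 32.3 rad/s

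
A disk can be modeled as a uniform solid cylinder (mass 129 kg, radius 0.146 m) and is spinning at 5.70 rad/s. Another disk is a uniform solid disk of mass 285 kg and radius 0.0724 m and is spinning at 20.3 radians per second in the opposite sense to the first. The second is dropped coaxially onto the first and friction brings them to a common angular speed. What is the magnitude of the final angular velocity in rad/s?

|ω_f| ≈ 3.45 rad/s

No external torque acts about the common axis, so total angular momentum is conserved.
Moments of inertia: I_A = ½(129)(0.146)² = 1.375 kg·m²; I_B = ½(285)(0.0724)² = 0.7470 kg·m².
Taking A's sense as positive: L = (1.375)(5.70) − (0.7470)(20.3) = -7.326 kg·m²·rad/s.
Combined I = 1.375 + 0.7470 = 2.122 kg·m².
ω_f = L / I = -7.326 / 2.122 = -3.453 rad/s.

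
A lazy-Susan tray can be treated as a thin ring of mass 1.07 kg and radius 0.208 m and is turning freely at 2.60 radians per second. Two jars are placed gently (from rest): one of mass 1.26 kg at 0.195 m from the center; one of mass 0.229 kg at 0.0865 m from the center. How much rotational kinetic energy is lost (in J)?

No external torque acts about the center; L_before = L_after.
I_p = (1.07)(0.208)² = 0.04629 kg·m².
Added inertia Σmr² = (1.26)(0.195)² + (0.229)(0.0865)² = 0.04962 kg·m²; I_f = 0.04629 + 0.04962 = 0.09592 kg·m².
ω_f = I_p ω_i / I_f = (0.04629)(2.60) / 0.09592 = 1.255 rad/s.
KE_i = ½(0.04629)(2.600 rad/s)² = 0.1565 J; KE_f = ½(0.09592)(1.255)² = 0.07552 J.

energy lost ≈ 0.0810 J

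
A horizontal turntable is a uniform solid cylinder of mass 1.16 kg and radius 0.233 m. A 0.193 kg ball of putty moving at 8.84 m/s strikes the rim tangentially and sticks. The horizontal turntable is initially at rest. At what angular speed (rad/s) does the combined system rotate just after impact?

|ω_f| ≈ 9.47 rad/s

About the axle the impulsive forces during the collision are internal, so angular momentum about that axis is conserved.
I_p = ½(1.16)(0.233)² = 0.03149 kg·m². Taking the sense of the ball of putty's angular momentum as positive, L_{ball} = m v R = (0.193)(8.84)(0.233) = 0.3975 kg·m²/s.
L_i = 0 + 0.3975 = 0.3975 kg·m²/s.
After sticking, I_f = I_p + m R² = 0.03149 + (0.193)(0.233)² = 0.04197 kg·m².
ω_f = L_i / I_f = 0.3975 / 0.04197 = 9.473 rad/s.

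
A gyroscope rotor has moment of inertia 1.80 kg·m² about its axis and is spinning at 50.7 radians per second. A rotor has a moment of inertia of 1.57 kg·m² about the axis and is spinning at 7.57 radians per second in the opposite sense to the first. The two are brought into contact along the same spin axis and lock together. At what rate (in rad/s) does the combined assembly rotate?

|ω_f| ≈ 23.6 rad/s

No external torque acts about the common axis, so total angular momentum is conserved.
Taking A's sense as positive: L = (1.800)(50.7) − (1.570)(7.57) = 79.38 kg·m²·rad/s.
Combined I = 1.800 + 1.570 = 3.370 kg·m².
ω_f = L / I = 79.38 / 3.370 = 23.55 rad/s.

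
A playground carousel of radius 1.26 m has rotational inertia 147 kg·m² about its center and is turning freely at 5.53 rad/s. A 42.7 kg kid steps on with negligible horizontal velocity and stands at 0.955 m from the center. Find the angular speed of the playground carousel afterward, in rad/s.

No external torque acts about the center; L_before = L_after.
Added inertia Σmr² = (42.7)(0.955)² = 38.94 kg·m²; I_f = 147.0 + 38.94 = 185.9 kg·m².
ω_f = I_p ω_i / I_f = (147.0)(5.53) / 185.9 = 4.372 rad/s.

ω_f ≈ 4.37 rad/s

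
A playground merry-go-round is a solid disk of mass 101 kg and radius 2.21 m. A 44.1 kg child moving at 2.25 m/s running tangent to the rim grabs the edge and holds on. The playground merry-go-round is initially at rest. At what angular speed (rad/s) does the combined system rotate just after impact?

|ω_f| ≈ 0.475 rad/s

About the axle the impulsive forces during the collision are internal, so angular momentum about that axis is conserved.
I_p = ½(101)(2.21)² = 246.6 kg·m². Taking the sense of the child's angular momentum as positive, L_{child} = m v R = (44.1)(2.25)(2.21) = 219.3 kg·m²/s.
L_i = 0 + 219.3 = 219.3 kg·m²/s.
After sticking, I_f = I_p + m R² = 246.6 + (44.1)(2.21)² = 462.0 kg·m².
ω_f = L_i / I_f = 219.3 / 462.0 = 0.4746 rad/s.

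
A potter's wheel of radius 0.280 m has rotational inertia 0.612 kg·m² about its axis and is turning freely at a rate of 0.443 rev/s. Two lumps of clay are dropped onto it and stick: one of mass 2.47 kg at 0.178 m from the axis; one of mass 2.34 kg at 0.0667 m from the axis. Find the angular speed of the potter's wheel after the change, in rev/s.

ω_f ≈ 0.387 rev/s

The added mass arrives with no angular momentum about the axis, and any external torque about the axis is negligible, so the system's angular momentum is conserved.
Added inertia Σmr² = (2.47)(0.178)² + (2.34)(0.0667)² = 0.08867 kg·m²; I_f = 0.6120 + 0.08867 = 0.7007 kg·m².
ω_f = I_p ω_i / I_f = (0.6120)(0.443) / 0.7007 = 0.3869 rev/s.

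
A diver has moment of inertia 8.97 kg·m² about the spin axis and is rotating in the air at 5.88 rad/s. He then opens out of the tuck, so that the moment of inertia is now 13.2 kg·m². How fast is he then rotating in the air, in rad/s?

With no external torque about the axis, L is conserved: I₁ω₁ = I₂ω₂.
ω₂ = I₁ω₁ / I₂ = (8.970)(5.88 rad/s) / (13.20) = 3.996 rad/s.

ω₂ ≈ 4.00 rad/s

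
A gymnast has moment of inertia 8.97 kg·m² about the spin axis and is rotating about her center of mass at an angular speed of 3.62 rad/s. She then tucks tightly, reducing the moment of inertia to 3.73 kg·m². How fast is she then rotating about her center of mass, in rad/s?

ω₂ ≈ 8.71 rad/s

No external torque acts about the spin axis, so angular momentum is conserved.
ω₂ = I₁ω₁ / I₂ = (8.970)(3.62 rad/s) / (3.730) = 8.705 rad/s.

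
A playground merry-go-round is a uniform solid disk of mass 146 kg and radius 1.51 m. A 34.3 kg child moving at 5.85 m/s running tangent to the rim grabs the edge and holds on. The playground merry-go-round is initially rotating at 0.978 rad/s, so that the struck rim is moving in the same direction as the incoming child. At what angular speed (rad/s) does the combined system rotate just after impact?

The axle reaction passes through the axle and exerts no torque about it; angular momentum about the axle is conserved through the impact.
I_p = ½(146)(1.51)² = 166.4 kg·m². Taking the sense of the child's angular momentum as positive, L_{child} = m v R = (34.3)(5.85)(1.51) = 303.0 kg·m²/s.
L_i = +I_p ω_p + m v R = +(166.4)(0.978) + 303.0 = 465.8 kg·m²/s.
After sticking, I_f = I_p + m R² = 166.4 + (34.3)(1.51)² = 244.7 kg·m².
ω_f = L_i / I_f = 465.8 / 244.7 = 1.904 rad/s.

|ω_f| ≈ 1.90 rad/s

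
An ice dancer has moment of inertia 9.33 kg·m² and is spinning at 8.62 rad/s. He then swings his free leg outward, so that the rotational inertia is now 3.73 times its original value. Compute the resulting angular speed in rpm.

With no external torque about the axis, L is conserved: I₁ω₁ = I₂ω₂.
I₂ = 3.73 × 9.33 = 34.80 kg·m².
ω₂ = I₁ω₁ / I₂ = (9.330)(8.62 rad/s) / (34.80) = 2.311 rad/s = 22.07 rpm.

ω₂ ≈ 22.1 rpm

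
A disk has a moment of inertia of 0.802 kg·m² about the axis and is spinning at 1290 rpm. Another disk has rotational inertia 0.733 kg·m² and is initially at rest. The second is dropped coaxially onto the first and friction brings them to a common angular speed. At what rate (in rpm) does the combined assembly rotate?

The coupling torques are internal; angular momentum about the shared axis is conserved.
Taking A's sense as positive: L = (0.8020)(1290) = 1035 kg·m²·rpm.
Combined I = 0.8020 + 0.7330 = 1.535 kg·m².
ω_f = L / I = 1035 / 1.535 = 674.0 rpm.

|ω_f| ≈ 674 rpm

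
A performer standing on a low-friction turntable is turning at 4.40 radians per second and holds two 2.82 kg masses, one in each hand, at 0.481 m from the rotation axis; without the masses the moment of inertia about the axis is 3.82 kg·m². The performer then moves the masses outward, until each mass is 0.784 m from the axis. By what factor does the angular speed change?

Angular momentum about the spin axis is conserved since the torque about it is zero.
I₁ = 3.82 + 2(2.82)(0.481)² = 5.125 kg·m²; I₂ = 3.82 + 2(2.82)(0.784)² = 7.287 kg·m².
ω₂/ω₁ = I₁/I₂ = 5.125 / 7.287 = 0.7033.

ω₂/ω₁ ≈ 0.703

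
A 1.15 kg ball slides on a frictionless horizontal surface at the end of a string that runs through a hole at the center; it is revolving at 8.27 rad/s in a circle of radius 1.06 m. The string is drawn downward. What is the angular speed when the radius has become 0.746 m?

ω₂ ≈ 16.7 rad/s

No torque about the axis ⇒ m r₁² ω₁ = m r₂² ω₂.
ω₂ = ω₁ (r₁/r₂)² = (8.27)(1.06/0.746)² = 16.70 rad/s.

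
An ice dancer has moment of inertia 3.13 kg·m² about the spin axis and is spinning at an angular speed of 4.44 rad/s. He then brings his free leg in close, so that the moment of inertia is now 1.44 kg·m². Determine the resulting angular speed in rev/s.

With no external torque about the axis, L is conserved: I₁ω₁ = I₂ω₂.
ω₂ = I₁ω₁ / I₂ = (3.130)(4.44 rad/s) / (1.440) = 9.651 rad/s = 1.536 rev/s.

ω₂ ≈ 1.54 rev/s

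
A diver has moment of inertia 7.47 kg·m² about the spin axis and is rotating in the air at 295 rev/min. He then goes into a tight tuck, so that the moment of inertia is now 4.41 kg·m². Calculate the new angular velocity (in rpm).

With no external torque about the axis, L is conserved: I₁ω₁ = I₂ω₂.
ω₂ = I₁ω₁ / I₂ = (7.470)(295 rpm) / (4.410) = 499.7 rpm.

ω₂ ≈ 500 rpm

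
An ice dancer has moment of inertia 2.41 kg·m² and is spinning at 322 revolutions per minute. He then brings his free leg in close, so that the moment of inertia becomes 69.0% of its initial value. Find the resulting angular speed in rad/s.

With no external torque about the axis, L is conserved: I₁ω₁ = I₂ω₂.
I₂ = 0.690 × 2.41 = 1.663 kg·m².
ω₂ = I₁ω₁ / I₂ = (2.410)(322 rpm) / (1.663) = 466.7 rpm = 48.87 rad/s.

ω₂ ≈ 48.9 rad/s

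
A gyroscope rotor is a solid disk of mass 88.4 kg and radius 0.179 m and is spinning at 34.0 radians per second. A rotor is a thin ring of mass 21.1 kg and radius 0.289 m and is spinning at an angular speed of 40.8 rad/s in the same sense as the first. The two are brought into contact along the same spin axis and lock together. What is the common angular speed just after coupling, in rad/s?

|ω_f| ≈ 37.8 rad/s

No external torque acts about the common axis, so total angular momentum is conserved.
Moments of inertia: I_A = ½(88.4)(0.179)² = 1.416 kg·m²; I_B = (21.1)(0.289)² = 1.762 kg·m².
Taking A's sense as positive: L = (1.416)(34.0) + (1.762)(40.8) = 120.1 kg·m²·rad/s.
Combined I = 1.416 + 1.762 = 3.179 kg·m².
ω_f = L / I = 120.1 / 3.179 = 37.77 rad/s.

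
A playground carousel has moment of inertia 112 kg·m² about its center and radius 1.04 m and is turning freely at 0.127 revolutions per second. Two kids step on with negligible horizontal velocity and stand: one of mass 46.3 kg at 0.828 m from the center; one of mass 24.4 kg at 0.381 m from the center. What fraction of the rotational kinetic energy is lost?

fraction ≈ 0.240

No external torque acts about the center; L_before = L_after.
Added inertia Σmr² = (46.3)(0.828)² + (24.4)(0.381)² = 35.28 kg·m²; I_f = 112.0 + 35.28 = 147.3 kg·m².
ω_f = I_p ω_i / I_f = (112.0)(0.127) / 147.3 = 0.09658 rev/s.
KE_i = ½(112.0)(0.7980 rad/s)² = 35.66 J; KE_f = ½(147.3)(0.6068)² = 27.12 J.
Fraction lost = 0.2396.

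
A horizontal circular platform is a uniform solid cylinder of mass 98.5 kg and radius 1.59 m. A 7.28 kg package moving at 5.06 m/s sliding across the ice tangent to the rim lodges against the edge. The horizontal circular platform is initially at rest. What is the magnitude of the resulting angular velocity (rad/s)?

The axle reaction passes through the central axle and exerts no torque about it; angular momentum about the central axle is conserved through the impact.
I_p = ½(98.5)(1.59)² = 124.5 kg·m². Taking the sense of the package's angular momentum as positive, L_{package} = m v R = (7.28)(5.06)(1.59) = 58.57 kg·m²/s.
L_i = 0 + 58.57 = 58.57 kg·m²/s.
After sticking, I_f = I_p + m R² = 124.5 + (7.28)(1.59)² = 142.9 kg·m².
ω_f = L_i / I_f = 58.57 / 142.9 = 0.4098 rad/s.

|ω_f| ≈ 0.410 rad/s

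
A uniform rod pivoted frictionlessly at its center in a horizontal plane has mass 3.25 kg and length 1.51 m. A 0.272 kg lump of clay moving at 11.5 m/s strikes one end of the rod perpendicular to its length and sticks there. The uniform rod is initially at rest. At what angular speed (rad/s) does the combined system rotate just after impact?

The axle reaction passes through the pivot and exerts no torque about it; angular momentum about the pivot is conserved through the impact.
I_p = (1/12)(3.25)(1.51)² = 0.6175 kg·m². Taking the sense of the lump of clay's angular momentum as positive, L_{lump} = m v R = (0.272)(11.5)(1.51/2) = 2.362 kg·m²/s.
L_i = 0 + 2.362 = 2.362 kg·m²/s.
After sticking, I_f = I_p + m R² = 0.6175 + (0.272)(1.51/2)² = 0.7726 kg·m².
ω_f = L_i / I_f = 2.362 / 0.7726 = 3.057 rad/s.

|ω_f| ≈ 3.06 rad/s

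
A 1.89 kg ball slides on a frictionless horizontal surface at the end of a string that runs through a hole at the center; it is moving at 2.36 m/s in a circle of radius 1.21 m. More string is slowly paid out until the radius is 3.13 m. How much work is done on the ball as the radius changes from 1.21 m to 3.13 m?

The only horizontal force on the mass is along the cord (radial), so it exerts no torque about the hole and angular momentum m v r is conserved.
v₂ = v₁ r₁ / r₂ = (2.36)(1.21) / (3.13) = 0.9123 m/s.
W = ΔKE = ½m(v₂² − v₁²) = -4.477 J.

W ≈ -4.48 J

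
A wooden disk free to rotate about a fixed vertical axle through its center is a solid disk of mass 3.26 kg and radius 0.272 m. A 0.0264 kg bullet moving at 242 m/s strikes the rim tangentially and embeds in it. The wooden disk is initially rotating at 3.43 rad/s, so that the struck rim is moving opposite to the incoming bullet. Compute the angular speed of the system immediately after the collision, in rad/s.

|ω_f| ≈ 10.8 rad/s

About the axle the impulsive forces during the collision are internal, so angular momentum about that axis is conserved.
I_p = ½(3.26)(0.272)² = 0.1206 kg·m². Taking the sense of the bullet's angular momentum as positive, L_{bullet} = m v R = (0.0264)(242)(0.272) = 1.738 kg·m²/s.
L_i = −I_p ω_p + m v R = −(0.1206)(3.43) + 1.738 = 1.324 kg·m²/s.
After sticking, I_f = I_p + m R² = 0.1206 + (0.0264)(0.272)² = 0.1225 kg·m².
ω_f = L_i / I_f = 1.324 / 0.1225 = 10.80 rad/s.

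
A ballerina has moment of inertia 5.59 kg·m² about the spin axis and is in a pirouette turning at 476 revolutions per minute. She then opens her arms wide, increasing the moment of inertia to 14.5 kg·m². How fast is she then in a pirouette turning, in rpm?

Angular momentum about the spin axis is conserved since the torque about it is zero.
ω₂ = I₁ω₁ / I₂ = (5.590)(476 rpm) / (14.50) = 183.5 rpm.

ω₂ ≈ 184 rpm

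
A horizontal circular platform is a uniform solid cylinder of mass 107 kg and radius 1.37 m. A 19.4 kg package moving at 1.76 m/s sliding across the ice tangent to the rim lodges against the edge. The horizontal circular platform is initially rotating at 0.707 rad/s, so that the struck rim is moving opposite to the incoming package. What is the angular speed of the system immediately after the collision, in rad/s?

|ω_f| ≈ 0.177 rad/s

The axle reaction passes through the central axle and exerts no torque about it; angular momentum about the central axle is conserved through the impact.
I_p = ½(107)(1.37)² = 100.4 kg·m². Taking the sense of the package's angular momentum as positive, L_{package} = m v R = (19.4)(1.76)(1.37) = 46.78 kg·m²/s.
L_i = −I_p ω_p + m v R = −(100.4)(0.707) + 46.78 = -24.22 kg·m²/s.
After sticking, I_f = I_p + m R² = 100.4 + (19.4)(1.37)² = 136.8 kg·m².
ω_f = L_i / I_f = -24.22 / 136.8 = -0.1770 rad/s.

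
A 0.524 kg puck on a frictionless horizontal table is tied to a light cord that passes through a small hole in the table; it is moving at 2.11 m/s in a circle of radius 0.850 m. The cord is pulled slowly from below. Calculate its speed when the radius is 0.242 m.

v₂ ≈ 7.41 m/s

The only horizontal force on the mass is along the cord (radial), so it exerts no torque about the hole and angular momentum m v r is conserved.
v₂ = v₁ r₁ / r₂ = (2.11)(0.850) / (0.242) = 7.411 m/s.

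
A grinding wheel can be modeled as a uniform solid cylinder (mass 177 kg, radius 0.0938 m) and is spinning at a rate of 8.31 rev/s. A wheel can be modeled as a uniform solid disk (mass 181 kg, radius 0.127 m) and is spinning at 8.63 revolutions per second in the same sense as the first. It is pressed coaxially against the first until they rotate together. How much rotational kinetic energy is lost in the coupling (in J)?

ΔKE lost ≈ 1.03 J

The coupling torques are internal; angular momentum about the shared axis is conserved.
Moments of inertia: I_A = ½(177)(0.0938)² = 0.7787 kg·m²; I_B = ½(181)(0.127)² = 1.460 kg·m².
Taking A's sense as positive: L = (0.7787)(8.31) + (1.460)(8.63) = 19.07 kg·m²·rev/s.
Combined I = 0.7787 + 1.460 = 2.238 kg·m².
ω_f = L / I = 19.07 / 2.238 = 8.519 rev/s.
KE_i = ½ΣIω² = 3207 J; KE_f = ½(2.238)(53.52)² = 3206 J.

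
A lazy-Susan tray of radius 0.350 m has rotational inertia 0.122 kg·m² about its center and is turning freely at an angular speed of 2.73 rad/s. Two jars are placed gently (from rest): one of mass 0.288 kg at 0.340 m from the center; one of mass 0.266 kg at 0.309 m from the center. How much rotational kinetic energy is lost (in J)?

energy lost ≈ 0.148 J

No external torque acts about the center; L_before = L_after.
Added inertia Σmr² = (0.288)(0.340)² + (0.266)(0.309)² = 0.05869 kg·m²; I_f = 0.1220 + 0.05869 = 0.1807 kg·m².
ω_f = I_p ω_i / I_f = (0.1220)(2.73) / 0.1807 = 1.843 rad/s.
KE_i = ½(0.1220)(2.730 rad/s)² = 0.4546 J; KE_f = ½(0.1807)(1.843)² = 0.3070 J.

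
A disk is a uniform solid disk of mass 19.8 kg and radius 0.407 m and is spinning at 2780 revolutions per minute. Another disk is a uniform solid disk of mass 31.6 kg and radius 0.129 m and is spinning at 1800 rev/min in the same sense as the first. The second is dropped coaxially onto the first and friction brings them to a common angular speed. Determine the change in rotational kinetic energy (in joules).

ΔKE ≈ -1190 J

No external torque acts about the common axis, so total angular momentum is conserved.
Moments of inertia: I_A = ½(19.8)(0.407)² = 1.640 kg·m²; I_B = ½(31.6)(0.129)² = 0.2629 kg·m².
Taking A's sense as positive: L = (1.640)(2780) + (0.2629)(1800) = 5032 kg·m²·rpm.
Combined I = 1.640 + 0.2629 = 1.903 kg·m².
ω_f = L / I = 5032 / 1.903 = 2645 rpm.
KE_i = ½ΣIω² = 74160 J; KE_f = ½(1.903)(276.9)² = 72970 J.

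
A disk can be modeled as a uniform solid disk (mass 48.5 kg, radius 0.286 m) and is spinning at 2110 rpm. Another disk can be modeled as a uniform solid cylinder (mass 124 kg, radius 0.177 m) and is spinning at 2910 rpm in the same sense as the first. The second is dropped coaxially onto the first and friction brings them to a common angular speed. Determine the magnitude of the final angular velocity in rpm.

|ω_f| ≈ 2510 rpm

The coupling torques are internal; angular momentum about the shared axis is conserved.
Moments of inertia: I_A = ½(48.5)(0.286)² = 1.984 kg·m²; I_B = ½(124)(0.177)² = 1.942 kg·m².
Taking A's sense as positive: L = (1.984)(2110) + (1.942)(2910) = 9838 kg·m²·rpm.
Combined I = 1.984 + 1.942 = 3.926 kg·m².
ω_f = L / I = 9838 / 3.926 = 2506 rpm.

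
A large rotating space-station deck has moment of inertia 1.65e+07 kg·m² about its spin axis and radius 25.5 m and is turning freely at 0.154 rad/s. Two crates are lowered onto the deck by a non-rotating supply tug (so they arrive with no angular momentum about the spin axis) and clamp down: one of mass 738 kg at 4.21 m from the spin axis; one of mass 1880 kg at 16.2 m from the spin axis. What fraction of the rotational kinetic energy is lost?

fraction ≈ 0.0298

No external torque acts about the spin axis; L_before = L_after.
Added inertia Σmr² = (738)(4.21)² + (1880)(16.2)² = 5.065e+05 kg·m²; I_f = 1.650e+07 + 5.065e+05 = 1.701e+07 kg·m².
ω_f = I_p ω_i / I_f = (1.650e+07)(0.154) / 1.701e+07 = 0.1494 rad/s.
KE_i = ½(1.650e+07)(0.1540 rad/s)² = 1.957e+05 J; KE_f = ½(1.701e+07)(0.1494)² = 1.898e+05 J.
Fraction lost = 0.02978.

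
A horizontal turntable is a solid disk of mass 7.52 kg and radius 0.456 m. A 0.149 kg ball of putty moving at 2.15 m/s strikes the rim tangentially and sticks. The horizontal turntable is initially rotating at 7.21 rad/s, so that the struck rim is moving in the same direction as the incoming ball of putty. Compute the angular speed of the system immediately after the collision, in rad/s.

About the axle the impulsive forces during the collision are internal, so angular momentum about that axis is conserved.
I_p = ½(7.52)(0.456)² = 0.7818 kg·m². Taking the sense of the ball of putty's angular momentum as positive, L_{ball} = m v R = (0.149)(2.15)(0.456) = 0.1461 kg·m²/s.
L_i = +I_p ω_p + m v R = +(0.7818)(7.21) + 0.1461 = 5.783 kg·m²/s.
After sticking, I_f = I_p + m R² = 0.7818 + (0.149)(0.456)² = 0.8128 kg·m².
ω_f = L_i / I_f = 5.783 / 0.8128 = 7.115 rad/s.

|ω_f| ≈ 7.11 rad/s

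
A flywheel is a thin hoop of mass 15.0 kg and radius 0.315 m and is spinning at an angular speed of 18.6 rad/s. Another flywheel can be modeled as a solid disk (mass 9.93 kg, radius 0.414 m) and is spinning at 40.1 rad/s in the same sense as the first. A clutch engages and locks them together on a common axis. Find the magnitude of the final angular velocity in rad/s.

|ω_f| ≈ 26.4 rad/s

The coupling torques are internal; angular momentum about the shared axis is conserved.
Moments of inertia: I_A = (15.0)(0.315)² = 1.488 kg·m²; I_B = ½(9.93)(0.414)² = 0.8510 kg·m².
Taking A's sense as positive: L = (1.488)(18.6) + (0.8510)(40.1) = 61.81 kg·m²·rad/s.
Combined I = 1.488 + 0.8510 = 2.339 kg·m².
ω_f = L / I = 61.81 / 2.339 = 26.42 rad/s.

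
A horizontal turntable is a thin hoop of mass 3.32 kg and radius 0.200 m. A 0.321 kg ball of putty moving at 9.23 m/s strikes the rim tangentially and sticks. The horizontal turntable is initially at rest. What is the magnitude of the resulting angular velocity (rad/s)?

The axle reaction passes through the axle and exerts no torque about it; angular momentum about the axle is conserved through the impact.
I_p = (3.32)(0.200)² = 0.1328 kg·m². Taking the sense of the ball of putty's angular momentum as positive, L_{ball} = m v R = (0.321)(9.23)(0.200) = 0.5926 kg·m²/s.
L_i = 0 + 0.5926 = 0.5926 kg·m²/s.
After sticking, I_f = I_p + m R² = 0.1328 + (0.321)(0.200)² = 0.1456 kg·m².
ω_f = L_i / I_f = 0.5926 / 0.1456 = 4.069 rad/s.

|ω_f| ≈ 4.07 rad/s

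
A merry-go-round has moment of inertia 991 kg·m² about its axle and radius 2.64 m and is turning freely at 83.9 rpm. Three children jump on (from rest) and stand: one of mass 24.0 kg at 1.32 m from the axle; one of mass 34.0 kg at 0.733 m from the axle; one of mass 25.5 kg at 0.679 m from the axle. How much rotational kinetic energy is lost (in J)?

energy lost ≈ 2590 J

No external torque acts about the axle; L_before = L_after.
Added inertia Σmr² = (24.0)(1.32)² + (34.0)(0.733)² + (25.5)(0.679)² = 71.84 kg·m²; I_f = 991.0 + 71.84 = 1063 kg·m².
ω_f = I_p ω_i / I_f = (991.0)(83.9) / 1063 = 78.23 rpm.
KE_i = ½(991.0)(8.786 rad/s)² = 38250 J; KE_f = ½(1063)(8.192)² = 35660 J.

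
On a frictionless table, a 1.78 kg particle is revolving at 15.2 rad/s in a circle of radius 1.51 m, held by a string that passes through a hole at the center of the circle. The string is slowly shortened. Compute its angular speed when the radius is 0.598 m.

The constraining force is radial, so m r² ω about the center is conserved.
ω₂ = ω₁ (r₁/r₂)² = (15.2)(1.51/0.598)² = 96.92 rad/s.

ω₂ ≈ 96.9 rad/s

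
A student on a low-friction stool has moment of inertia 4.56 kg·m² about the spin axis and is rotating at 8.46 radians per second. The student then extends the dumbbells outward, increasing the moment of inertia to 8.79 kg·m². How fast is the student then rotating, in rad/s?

ω₂ ≈ 4.39 rad/s

No external torque acts about the spin axis, so angular momentum is conserved.
ω₂ = I₁ω₁ / I₂ = (4.560)(8.46 rad/s) / (8.790) = 4.389 rad/s.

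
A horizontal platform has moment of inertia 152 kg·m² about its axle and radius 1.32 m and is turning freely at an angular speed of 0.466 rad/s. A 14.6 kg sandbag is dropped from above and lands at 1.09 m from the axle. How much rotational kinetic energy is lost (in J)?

energy lost ≈ 1.69 J

The added mass arrives with no angular momentum about the axle, and any external torque about the axle is negligible, so the system's angular momentum is conserved.
Added inertia Σmr² = (14.6)(1.09)² = 17.35 kg·m²; I_f = 152.0 + 17.35 = 169.3 kg·m².
ω_f = I_p ω_i / I_f = (152.0)(0.466) / 169.3 = 0.4183 rad/s.
KE_i = ½(152.0)(0.4660 rad/s)² = 16.50 J; KE_f = ½(169.3)(0.4183)² = 14.81 J.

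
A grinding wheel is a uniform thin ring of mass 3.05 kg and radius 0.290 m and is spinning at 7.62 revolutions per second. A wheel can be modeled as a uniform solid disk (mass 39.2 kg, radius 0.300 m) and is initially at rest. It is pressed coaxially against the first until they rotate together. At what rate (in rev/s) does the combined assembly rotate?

No external torque acts about the common axis, so total angular momentum is conserved.
Moments of inertia: I_A = (3.05)(0.290)² = 0.2565 kg·m²; I_B = ½(39.2)(0.300)² = 1.764 kg·m².
Taking A's sense as positive: L = (0.2565)(7.62) = 1.955 kg·m²·rev/s.
Combined I = 0.2565 + 1.764 = 2.021 kg·m².
ω_f = L / I = 1.955 / 2.021 = 0.9674 rev/s.

|ω_f| ≈ 0.967 rev/s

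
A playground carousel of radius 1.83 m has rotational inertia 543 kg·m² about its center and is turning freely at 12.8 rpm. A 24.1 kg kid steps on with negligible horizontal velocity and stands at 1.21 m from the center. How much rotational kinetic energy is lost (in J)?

No external torque acts about the center; L_before = L_after.
Added inertia Σmr² = (24.1)(1.21)² = 35.28 kg·m²; I_f = 543.0 + 35.28 = 578.3 kg·m².
ω_f = I_p ω_i / I_f = (543.0)(12.8) / 578.3 = 12.02 rpm.
KE_i = ½(543.0)(1.340 rad/s)² = 487.8 J; KE_f = ½(578.3)(1.259)² = 458.0 J.

energy lost ≈ 29.8 J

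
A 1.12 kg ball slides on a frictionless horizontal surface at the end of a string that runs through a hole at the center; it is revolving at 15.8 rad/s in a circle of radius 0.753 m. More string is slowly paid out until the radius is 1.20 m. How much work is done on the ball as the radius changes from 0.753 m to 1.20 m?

W ≈ -48.1 J

No torque about the axis ⇒ m r₁² ω₁ = m r₂² ω₂.
ω₂ = ω₁ (r₁/r₂)² = (15.8)(0.753/1.20)² = 6.221 rad/s.
W = ΔKE = ½m(v₂² − v₁²) = -48.06 J.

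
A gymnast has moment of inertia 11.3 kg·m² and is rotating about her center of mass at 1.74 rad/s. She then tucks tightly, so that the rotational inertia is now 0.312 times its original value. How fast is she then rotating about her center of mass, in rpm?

With no external torque about the axis, L is conserved: I₁ω₁ = I₂ω₂.
I₂ = 0.312 × 11.3 = 3.526 kg·m².
ω₂ = I₁ω₁ / I₂ = (11.30)(1.74 rad/s) / (3.526) = 5.577 rad/s = 53.26 rpm.

ω₂ ≈ 53.3 rpm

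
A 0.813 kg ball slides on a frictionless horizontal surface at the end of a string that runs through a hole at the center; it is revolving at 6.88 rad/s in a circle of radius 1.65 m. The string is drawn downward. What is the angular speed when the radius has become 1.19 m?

The constraining force is radial, so m r² ω about the center is conserved.
ω₂ = ω₁ (r₁/r₂)² = (6.88)(1.65/1.19)² = 13.23 rad/s.

ω₂ ≈ 13.2 rad/s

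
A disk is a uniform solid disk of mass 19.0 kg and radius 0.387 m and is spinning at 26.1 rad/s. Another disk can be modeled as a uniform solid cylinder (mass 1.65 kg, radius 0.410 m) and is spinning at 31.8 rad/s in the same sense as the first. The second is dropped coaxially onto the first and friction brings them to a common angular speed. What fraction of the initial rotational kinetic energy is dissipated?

The coupling torques are internal; angular momentum about the shared axis is conserved.
Moments of inertia: I_A = ½(19.0)(0.387)² = 1.423 kg·m²; I_B = ½(1.65)(0.410)² = 0.1387 kg·m².
Taking A's sense as positive: L = (1.423)(26.1) + (0.1387)(31.8) = 41.55 kg·m²·rad/s.
Combined I = 1.423 + 0.1387 = 1.561 kg·m².
ω_f = L / I = 41.55 / 1.561 = 26.61 rad/s.
KE_i = ½ΣIω² = 554.7 J; KE_f = ½(1.561)(26.61)² = 552.7 J.
Fraction dissipated = (KE_i − KE_f)/KE_i = 0.003701.

fraction ≈ 0.00370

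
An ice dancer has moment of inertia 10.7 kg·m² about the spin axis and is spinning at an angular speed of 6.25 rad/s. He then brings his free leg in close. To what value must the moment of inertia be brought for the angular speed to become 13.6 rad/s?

Angular momentum about the spin axis is conserved since the torque about it is zero.
I₂ = I₁ω₁ / ω₂ = (10.7)(6.25) / (13.6) = 4.917 kg·m².

I₂ ≈ 4.92 kg·m²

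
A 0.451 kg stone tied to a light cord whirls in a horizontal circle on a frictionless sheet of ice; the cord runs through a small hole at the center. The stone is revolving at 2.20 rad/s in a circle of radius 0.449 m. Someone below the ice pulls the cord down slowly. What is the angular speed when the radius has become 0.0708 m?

No torque about the axis ⇒ m r₁² ω₁ = m r₂² ω₂.
ω₂ = ω₁ (r₁/r₂)² = (2.20)(0.449/0.0708)² = 88.48 rad/s.

ω₂ ≈ 88.5 rad/s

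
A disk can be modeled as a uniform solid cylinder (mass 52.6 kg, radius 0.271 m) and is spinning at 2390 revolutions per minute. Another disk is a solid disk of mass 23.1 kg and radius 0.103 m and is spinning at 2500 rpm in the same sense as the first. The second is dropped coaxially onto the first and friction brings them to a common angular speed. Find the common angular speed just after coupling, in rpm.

|ω_f| ≈ 2400 rpm

No external torque acts about the common axis, so total angular momentum is conserved.
Moments of inertia: I_A = ½(52.6)(0.271)² = 1.931 kg·m²; I_B = ½(23.1)(0.103)² = 0.1225 kg·m².
Taking A's sense as positive: L = (1.931)(2390) + (0.1225)(2500) = 4923 kg·m²·rpm.
Combined I = 1.931 + 0.1225 = 2.054 kg·m².
ω_f = L / I = 4923 / 2.054 = 2397 rpm.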